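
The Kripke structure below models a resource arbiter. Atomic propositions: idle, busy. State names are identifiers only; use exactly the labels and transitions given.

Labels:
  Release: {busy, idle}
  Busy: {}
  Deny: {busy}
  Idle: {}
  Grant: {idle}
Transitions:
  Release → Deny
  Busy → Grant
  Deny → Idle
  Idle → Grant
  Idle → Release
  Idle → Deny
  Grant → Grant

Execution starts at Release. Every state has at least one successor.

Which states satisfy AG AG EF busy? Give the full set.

States satisfying AG EF busy: ∅.
States satisfying AG AG EF busy: ∅.

none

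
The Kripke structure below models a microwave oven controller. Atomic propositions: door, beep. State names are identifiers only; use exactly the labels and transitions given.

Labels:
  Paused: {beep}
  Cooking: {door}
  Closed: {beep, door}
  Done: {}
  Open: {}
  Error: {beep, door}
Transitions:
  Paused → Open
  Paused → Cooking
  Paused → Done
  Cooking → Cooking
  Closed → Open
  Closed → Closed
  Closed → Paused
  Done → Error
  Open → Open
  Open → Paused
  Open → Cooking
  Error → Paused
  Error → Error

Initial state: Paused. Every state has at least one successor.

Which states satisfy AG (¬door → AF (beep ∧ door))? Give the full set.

States satisfying ¬door → AF (beep ∧ door): {Cooking, Closed, Done, Error}.
States satisfying AG (¬door → AF (beep ∧ door)): {Cooking}.

{Cooking}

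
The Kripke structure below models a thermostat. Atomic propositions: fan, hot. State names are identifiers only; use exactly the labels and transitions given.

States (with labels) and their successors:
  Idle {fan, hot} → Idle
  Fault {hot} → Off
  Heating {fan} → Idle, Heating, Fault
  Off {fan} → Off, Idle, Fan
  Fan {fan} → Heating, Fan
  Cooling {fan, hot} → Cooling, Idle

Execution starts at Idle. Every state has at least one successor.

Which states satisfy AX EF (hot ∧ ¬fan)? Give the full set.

{Fault, Fan}

States satisfying EF (hot ∧ ¬fan): {Fault, Heating, Off, Fan}.
States satisfying AX EF (hot ∧ ¬fan): {Fault, Fan}.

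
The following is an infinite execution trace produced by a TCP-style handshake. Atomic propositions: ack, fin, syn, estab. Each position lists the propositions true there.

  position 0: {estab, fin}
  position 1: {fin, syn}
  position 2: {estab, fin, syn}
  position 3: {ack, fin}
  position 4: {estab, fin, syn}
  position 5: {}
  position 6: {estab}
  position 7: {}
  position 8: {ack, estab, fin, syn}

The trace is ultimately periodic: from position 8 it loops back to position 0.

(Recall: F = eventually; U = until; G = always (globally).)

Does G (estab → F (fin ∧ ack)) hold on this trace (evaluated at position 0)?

estab → F (fin ∧ ack) holds at every position 0..8, and those are all positions ever visited, so G (estab → F (fin ∧ ack)) holds.
Positions where estab holds: 0, 2, 4, 6, 8.
Check F (fin ∧ ack) at each: 0→ok, 2→ok, 4→ok, 6→ok, 8→ok.

Yes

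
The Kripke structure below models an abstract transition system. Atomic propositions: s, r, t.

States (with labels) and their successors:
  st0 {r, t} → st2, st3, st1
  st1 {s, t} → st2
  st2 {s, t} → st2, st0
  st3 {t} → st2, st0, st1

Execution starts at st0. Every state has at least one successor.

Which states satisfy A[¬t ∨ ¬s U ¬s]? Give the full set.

States satisfying ¬t ∨ ¬s: {st0, st3}.
States satisfying ¬s: {st0, st3}.
States satisfying A[¬t ∨ ¬s U ¬s]: {st0, st3}.

{st0, st3}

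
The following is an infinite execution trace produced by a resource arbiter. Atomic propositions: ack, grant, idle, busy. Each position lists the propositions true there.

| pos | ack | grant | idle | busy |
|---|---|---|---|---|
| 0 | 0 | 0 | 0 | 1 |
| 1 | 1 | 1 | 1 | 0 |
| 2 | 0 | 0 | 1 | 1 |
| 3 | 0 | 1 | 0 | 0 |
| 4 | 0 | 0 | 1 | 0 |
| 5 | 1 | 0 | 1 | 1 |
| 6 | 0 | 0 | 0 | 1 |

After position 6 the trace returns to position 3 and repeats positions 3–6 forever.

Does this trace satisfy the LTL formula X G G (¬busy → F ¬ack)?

The position after 0 is 1; G G (¬busy → F ¬ack) is true there.

Yes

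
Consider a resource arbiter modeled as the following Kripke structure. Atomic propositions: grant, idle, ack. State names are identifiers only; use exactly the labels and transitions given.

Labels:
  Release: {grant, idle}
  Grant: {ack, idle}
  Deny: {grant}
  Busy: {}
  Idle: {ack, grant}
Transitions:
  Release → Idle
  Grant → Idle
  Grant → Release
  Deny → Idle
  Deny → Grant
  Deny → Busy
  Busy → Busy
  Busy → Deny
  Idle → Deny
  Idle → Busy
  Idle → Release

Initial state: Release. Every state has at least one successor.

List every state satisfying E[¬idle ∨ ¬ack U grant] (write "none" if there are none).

{Release, Deny, Busy, Idle}

States satisfying ¬idle ∨ ¬ack: {Release, Deny, Busy, Idle}.
States satisfying grant: {Release, Deny, Idle}.
States satisfying E[¬idle ∨ ¬ack U grant]: {Release, Deny, Busy, Idle}.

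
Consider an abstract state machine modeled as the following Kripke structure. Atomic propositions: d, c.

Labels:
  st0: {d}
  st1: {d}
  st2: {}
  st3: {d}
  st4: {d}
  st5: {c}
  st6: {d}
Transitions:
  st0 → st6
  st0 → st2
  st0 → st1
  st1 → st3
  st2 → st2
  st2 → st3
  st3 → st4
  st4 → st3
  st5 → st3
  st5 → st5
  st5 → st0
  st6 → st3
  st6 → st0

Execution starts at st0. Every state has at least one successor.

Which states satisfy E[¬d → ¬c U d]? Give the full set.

{st0, st1, st2, st3, st4, st6}

States satisfying ¬d → ¬c: {st0, st1, st2, st3, st4, st6}.
States satisfying d: {st0, st1, st3, st4, st6}.
States satisfying E[¬d → ¬c U d]: {st0, st1, st2, st3, st4, st6}.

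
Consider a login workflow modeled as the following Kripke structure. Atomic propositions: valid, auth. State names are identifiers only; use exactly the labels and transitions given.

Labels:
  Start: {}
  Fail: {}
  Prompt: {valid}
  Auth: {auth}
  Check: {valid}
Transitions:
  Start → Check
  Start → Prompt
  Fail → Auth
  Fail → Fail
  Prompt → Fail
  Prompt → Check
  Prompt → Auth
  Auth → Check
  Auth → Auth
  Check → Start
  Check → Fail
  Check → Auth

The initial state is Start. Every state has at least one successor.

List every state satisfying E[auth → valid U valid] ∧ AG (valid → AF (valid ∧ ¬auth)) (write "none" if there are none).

States satisfying auth → valid: {Start, Fail, Prompt, Check}.
States satisfying valid: {Prompt, Check}.
States satisfying E[auth → valid U valid]: {Start, Prompt, Check}.
States satisfying valid → AF (valid ∧ ¬auth): {Start, Fail, Prompt, Auth, Check}.
States satisfying AG (valid → AF (valid ∧ ¬auth)): {Start, Fail, Prompt, Auth, Check}.
States satisfying E[auth → valid U valid] ∧ AG (valid → AF (valid ∧ ¬auth)): {Start, Prompt, Check}.

{Start, Prompt, Check}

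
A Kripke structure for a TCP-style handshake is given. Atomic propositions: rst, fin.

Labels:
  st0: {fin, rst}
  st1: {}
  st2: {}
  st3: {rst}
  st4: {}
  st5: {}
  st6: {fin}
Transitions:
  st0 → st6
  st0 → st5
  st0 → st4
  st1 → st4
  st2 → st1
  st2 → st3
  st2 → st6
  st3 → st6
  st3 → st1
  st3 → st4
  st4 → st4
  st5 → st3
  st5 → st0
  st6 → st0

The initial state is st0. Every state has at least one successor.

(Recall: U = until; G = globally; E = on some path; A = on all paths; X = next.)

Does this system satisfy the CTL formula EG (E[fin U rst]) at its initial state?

Satisfied

States satisfying E[fin U rst]: {st0, st3, st6}.
States satisfying EG (E[fin U rst]): {st0, st3, st6}.
st0 ∈ Sat(EG (E[fin U rst])).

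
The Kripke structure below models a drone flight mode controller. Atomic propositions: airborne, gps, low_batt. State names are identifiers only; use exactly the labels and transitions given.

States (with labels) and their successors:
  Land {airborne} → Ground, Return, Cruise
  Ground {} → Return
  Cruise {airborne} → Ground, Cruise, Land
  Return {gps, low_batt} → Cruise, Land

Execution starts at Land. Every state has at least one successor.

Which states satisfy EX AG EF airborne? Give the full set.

{Land, Ground, Cruise, Return}

States satisfying AG EF airborne: {Land, Ground, Cruise, Return}.
States satisfying EX AG EF airborne: {Land, Ground, Cruise, Return}.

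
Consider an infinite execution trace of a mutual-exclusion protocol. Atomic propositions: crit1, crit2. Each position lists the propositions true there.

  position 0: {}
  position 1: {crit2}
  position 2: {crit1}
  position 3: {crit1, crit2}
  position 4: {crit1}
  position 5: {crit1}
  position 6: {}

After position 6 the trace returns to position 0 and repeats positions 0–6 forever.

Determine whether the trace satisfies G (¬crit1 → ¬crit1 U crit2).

¬crit1 → ¬crit1 U crit2 holds at every position 0..6, and those are all positions ever visited, so G (¬crit1 → ¬crit1 U crit2) holds.
Positions where ¬crit1 holds: 0, 1, 6.
Check ¬crit1 U crit2 at each: 0→ok, 1→ok, 6→ok.

Satisfied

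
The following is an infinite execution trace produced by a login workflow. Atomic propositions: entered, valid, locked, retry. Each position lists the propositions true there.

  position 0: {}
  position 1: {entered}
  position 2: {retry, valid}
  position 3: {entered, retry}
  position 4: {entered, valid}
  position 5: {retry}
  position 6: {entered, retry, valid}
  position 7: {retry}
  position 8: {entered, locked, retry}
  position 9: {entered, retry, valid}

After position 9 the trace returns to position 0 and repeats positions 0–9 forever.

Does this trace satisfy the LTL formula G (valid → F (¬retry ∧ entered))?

Satisfied

valid → F (¬retry ∧ entered) holds at every position 0..9, and those are all positions ever visited, so G (valid → F (¬retry ∧ entered)) holds.
Positions where valid holds: 2, 4, 6, 9.
Check F (¬retry ∧ entered) at each: 2→ok, 4→ok, 6→ok, 9→ok.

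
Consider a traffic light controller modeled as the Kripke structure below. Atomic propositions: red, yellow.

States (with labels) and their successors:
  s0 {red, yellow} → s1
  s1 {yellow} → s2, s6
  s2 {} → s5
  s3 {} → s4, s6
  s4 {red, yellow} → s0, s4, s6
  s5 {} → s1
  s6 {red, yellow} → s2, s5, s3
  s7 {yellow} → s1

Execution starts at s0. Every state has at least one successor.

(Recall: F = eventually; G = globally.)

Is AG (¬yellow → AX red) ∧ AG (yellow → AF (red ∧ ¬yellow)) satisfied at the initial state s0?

Does not hold

States satisfying ¬yellow → AX red: {s0, s1, s3, s4, s6, s7}.
States satisfying AG (¬yellow → AX red): ∅.
States satisfying yellow → AF (red ∧ ¬yellow): {s2, s3, s5}.
States satisfying AG (yellow → AF (red ∧ ¬yellow)): ∅.
States satisfying AG (¬yellow → AX red) ∧ AG (yellow → AF (red ∧ ¬yellow)): ∅.
s0 ∉ Sat(AG (¬yellow → AX red) ∧ AG (yellow → AF (red ∧ ¬yellow))).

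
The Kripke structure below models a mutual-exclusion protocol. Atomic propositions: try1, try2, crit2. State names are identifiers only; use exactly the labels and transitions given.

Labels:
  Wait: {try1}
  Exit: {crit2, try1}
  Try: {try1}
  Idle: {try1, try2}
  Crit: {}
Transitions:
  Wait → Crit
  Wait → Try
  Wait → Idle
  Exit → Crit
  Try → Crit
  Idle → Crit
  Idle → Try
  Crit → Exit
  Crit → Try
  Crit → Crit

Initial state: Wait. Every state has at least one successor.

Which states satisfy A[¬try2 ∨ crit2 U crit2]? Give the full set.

{Exit}

States satisfying ¬try2 ∨ crit2: {Wait, Exit, Try, Crit}.
States satisfying crit2: {Exit}.
States satisfying A[¬try2 ∨ crit2 U crit2]: {Exit}.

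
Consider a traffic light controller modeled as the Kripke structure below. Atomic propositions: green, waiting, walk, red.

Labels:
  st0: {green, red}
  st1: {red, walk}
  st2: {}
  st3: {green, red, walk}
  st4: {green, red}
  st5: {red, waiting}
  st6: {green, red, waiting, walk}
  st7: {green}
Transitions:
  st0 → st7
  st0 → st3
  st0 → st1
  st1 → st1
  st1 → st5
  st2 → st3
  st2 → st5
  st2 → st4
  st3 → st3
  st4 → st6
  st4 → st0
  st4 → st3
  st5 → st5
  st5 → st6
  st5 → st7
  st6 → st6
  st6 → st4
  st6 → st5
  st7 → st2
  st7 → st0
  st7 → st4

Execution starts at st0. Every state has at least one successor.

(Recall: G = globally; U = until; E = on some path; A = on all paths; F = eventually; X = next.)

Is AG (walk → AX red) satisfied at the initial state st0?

States satisfying walk → AX red: {st0, st1, st2, st3, st4, st5, st6, st7}.
States satisfying AG (walk → AX red): {st0, st1, st2, st3, st4, st5, st6, st7}.
Every state reachable from st0 satisfies walk → AX red.
st0 ∈ Sat(AG (walk → AX red)).

Holds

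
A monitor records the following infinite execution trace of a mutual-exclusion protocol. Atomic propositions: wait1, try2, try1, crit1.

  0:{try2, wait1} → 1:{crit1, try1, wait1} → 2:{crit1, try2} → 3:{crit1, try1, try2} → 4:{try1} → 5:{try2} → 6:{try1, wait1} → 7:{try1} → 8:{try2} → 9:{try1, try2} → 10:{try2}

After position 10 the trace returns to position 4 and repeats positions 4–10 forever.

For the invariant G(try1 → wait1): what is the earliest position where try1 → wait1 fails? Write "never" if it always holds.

3

Check try1 → wait1 at each position in order: 0 ✓, 1 ✓, 2 ✓.
At position 3 the labels are {crit1, try1, try2}, so try1 → wait1 is false there. This is the first violation.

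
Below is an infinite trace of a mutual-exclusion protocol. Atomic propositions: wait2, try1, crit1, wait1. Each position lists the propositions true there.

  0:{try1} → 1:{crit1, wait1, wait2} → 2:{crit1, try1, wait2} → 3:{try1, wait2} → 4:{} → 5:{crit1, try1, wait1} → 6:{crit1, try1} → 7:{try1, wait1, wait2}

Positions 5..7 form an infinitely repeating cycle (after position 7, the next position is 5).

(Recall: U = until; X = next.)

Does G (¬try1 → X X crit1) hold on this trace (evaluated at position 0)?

¬try1 → X X crit1 must hold at every position from 0 onward. It fails at position 1, so G (¬try1 → X X crit1) is false.
Positions where ¬try1 holds: 1, 4.
Check X X crit1 at each: 1→fails, 4→ok.

No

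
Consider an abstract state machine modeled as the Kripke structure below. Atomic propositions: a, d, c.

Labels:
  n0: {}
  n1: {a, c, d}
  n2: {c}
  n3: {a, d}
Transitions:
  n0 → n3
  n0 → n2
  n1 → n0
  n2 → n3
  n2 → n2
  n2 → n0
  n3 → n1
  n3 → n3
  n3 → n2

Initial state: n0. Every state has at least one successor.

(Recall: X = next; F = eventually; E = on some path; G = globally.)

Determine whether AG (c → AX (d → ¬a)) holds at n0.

States satisfying c → AX (d → ¬a): {n0, n1, n3}.
States satisfying AG (c → AX (d → ¬a)): ∅.
n2 is reachable from n0 and violates c → AX (d → ¬a), so AG fails at n0.
n0 ∉ Sat(AG (c → AX (d → ¬a))).

No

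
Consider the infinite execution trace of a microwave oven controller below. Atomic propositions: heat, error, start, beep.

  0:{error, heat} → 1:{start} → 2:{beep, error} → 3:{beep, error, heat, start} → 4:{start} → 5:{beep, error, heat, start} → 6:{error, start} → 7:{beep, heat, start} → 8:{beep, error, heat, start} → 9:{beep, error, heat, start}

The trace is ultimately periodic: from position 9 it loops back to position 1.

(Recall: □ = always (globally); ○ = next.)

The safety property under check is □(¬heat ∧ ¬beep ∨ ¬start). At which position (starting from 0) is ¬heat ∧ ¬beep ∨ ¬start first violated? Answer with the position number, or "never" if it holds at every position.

Check ¬heat ∧ ¬beep ∨ ¬start at each position in order: 0 ✓, 1 ✓, 2 ✓.
At position 3 the labels are {beep, error, heat, start}, so ¬heat ∧ ¬beep ∨ ¬start is false there. This is the first violation.

3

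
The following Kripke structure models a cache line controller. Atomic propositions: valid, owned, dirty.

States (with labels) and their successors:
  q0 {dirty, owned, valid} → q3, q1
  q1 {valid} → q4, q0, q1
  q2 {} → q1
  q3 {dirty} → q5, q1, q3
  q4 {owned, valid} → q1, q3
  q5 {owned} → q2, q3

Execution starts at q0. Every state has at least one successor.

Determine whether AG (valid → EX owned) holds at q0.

No

States satisfying valid → EX owned: {q1, q2, q3, q5}.
States satisfying AG (valid → EX owned): ∅.
q0 is reachable from q0 and violates valid → EX owned, so AG fails at q0.
q0 ∉ Sat(AG (valid → EX owned)).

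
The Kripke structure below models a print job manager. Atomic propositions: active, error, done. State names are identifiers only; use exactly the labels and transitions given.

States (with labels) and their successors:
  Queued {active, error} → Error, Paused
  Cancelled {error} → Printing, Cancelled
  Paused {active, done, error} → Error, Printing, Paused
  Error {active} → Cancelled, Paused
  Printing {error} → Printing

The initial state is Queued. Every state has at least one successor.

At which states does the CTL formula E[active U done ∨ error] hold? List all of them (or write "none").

{Queued, Cancelled, Paused, Error, Printing}

States satisfying active: {Queued, Paused, Error}.
States satisfying done ∨ error: {Queued, Cancelled, Paused, Printing}.
States satisfying E[active U done ∨ error]: {Queued, Cancelled, Paused, Error, Printing}.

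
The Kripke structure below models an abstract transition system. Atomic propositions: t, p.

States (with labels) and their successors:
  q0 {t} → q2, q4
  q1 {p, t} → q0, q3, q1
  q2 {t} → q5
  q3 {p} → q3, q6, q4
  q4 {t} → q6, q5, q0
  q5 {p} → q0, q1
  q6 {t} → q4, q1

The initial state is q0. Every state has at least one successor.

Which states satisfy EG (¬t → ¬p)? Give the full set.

States satisfying ¬t → ¬p: {q0, q1, q2, q4, q6}.
States satisfying EG (¬t → ¬p): {q0, q1, q4, q6}.

{q0, q1, q4, q6}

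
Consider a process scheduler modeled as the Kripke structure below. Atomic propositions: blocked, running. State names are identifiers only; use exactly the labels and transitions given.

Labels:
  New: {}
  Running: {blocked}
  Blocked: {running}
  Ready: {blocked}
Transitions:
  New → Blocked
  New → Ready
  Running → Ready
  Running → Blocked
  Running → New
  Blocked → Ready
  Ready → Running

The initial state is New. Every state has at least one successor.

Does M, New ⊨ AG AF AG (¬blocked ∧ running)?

States satisfying AF AG (¬blocked ∧ running): ∅.
States satisfying AG AF AG (¬blocked ∧ running): ∅.
Blocked is reachable from New and violates AF AG (¬blocked ∧ running), so AG fails at New.
New ∉ Sat(AG AF AG (¬blocked ∧ running)).

Does not hold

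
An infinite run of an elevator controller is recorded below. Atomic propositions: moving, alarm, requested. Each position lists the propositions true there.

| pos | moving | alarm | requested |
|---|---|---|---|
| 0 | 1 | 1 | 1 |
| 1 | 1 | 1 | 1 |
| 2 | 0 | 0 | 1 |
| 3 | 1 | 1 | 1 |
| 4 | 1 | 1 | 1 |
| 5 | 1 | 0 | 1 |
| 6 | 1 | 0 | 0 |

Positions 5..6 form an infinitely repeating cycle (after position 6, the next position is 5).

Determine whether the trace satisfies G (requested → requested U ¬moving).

requested → requested U ¬moving must hold at every position from 0 onward. It fails at position 3, so G (requested → requested U ¬moving) is false.
Positions where requested holds: 0, 1, 2, 3, 4, 5.
Check requested U ¬moving at each: 0→ok, 1→ok, 2→ok, 3→fails, 4→fails, 5→fails.

Does not hold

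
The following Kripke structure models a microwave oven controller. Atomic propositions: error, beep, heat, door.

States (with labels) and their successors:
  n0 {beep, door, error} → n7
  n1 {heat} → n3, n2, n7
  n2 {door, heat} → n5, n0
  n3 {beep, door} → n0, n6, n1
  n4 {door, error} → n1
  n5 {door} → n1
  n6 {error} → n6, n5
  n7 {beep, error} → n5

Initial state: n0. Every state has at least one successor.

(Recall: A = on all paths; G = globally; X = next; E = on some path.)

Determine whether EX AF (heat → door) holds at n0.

States satisfying AF (heat → door): {n0, n1, n2, n3, n4, n5, n6, n7}.
States satisfying EX AF (heat → door): {n0, n1, n2, n3, n4, n5, n6, n7}.
n0 ∈ Sat(EX AF (heat → door)).

Yes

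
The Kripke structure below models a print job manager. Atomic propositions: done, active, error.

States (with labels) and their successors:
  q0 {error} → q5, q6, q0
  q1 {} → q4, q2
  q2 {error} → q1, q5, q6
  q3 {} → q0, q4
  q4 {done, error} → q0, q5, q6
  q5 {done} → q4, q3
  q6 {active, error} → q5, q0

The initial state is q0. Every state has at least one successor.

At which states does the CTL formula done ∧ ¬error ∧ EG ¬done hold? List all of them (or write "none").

none

States satisfying ¬error: {q1, q3, q5}.
States satisfying done ∧ ¬error: {q5}.
States satisfying ¬done: {q0, q1, q2, q3, q6}.
States satisfying EG ¬done: {q0, q1, q2, q3, q6}.
States satisfying done ∧ ¬error ∧ EG ¬done: ∅.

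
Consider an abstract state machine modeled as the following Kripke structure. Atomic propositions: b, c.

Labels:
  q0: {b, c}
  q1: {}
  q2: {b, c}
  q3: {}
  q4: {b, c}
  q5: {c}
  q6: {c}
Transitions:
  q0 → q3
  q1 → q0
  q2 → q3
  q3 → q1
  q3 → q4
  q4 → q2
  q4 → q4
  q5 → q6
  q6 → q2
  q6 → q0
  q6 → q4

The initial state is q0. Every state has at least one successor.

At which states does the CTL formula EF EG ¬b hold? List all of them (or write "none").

none

States satisfying EG ¬b: ∅.
States satisfying EF EG ¬b: ∅.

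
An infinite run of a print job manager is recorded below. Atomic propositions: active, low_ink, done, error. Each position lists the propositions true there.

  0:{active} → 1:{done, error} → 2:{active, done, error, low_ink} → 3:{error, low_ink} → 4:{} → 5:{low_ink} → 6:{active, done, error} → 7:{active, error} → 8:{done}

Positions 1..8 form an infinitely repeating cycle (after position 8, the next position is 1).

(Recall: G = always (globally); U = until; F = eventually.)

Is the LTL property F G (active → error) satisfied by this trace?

Yes

G (active → error) holds at position 1, which is reachable from 0, so F G (active → error) holds.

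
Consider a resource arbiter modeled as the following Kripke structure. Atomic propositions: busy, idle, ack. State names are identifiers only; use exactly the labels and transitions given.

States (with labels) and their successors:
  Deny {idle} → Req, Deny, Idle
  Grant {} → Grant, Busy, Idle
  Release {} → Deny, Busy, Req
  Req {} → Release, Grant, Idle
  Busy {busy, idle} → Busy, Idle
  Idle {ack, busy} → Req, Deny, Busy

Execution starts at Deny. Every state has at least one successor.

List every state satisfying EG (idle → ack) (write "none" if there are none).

States satisfying idle → ack: {Grant, Release, Req, Idle}.
States satisfying EG (idle → ack): {Grant, Release, Req, Idle}.

{Grant, Release, Req, Idle}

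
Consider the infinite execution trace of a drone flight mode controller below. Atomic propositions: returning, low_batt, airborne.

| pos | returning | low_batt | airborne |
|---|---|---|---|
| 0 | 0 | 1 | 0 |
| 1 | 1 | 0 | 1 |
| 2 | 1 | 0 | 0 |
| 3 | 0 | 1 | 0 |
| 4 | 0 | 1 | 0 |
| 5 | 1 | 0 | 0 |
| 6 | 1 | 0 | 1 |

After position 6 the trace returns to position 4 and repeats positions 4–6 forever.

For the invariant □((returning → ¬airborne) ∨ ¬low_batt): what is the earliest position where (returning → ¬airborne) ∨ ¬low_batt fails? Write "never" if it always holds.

(returning → ¬airborne) ∨ ¬low_batt holds at every position 0..6, and those are all the positions the trace ever visits, so the invariant □((returning → ¬airborne) ∨ ¬low_batt) is never violated.

never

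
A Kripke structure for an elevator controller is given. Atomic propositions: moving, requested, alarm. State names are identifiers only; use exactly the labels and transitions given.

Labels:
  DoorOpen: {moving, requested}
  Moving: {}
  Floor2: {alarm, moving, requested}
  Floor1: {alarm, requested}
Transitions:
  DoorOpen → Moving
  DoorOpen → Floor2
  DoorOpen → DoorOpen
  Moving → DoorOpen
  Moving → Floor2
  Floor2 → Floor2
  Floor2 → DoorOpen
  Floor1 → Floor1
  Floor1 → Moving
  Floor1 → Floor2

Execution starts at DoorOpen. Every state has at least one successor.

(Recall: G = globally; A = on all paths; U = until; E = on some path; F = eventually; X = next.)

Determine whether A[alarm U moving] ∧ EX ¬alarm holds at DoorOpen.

States satisfying alarm: {Floor2, Floor1}.
States satisfying moving: {DoorOpen, Floor2}.
States satisfying A[alarm U moving]: {DoorOpen, Floor2}.
States satisfying ¬alarm: {DoorOpen, Moving}.
States satisfying EX ¬alarm: {DoorOpen, Moving, Floor2, Floor1}.
States satisfying A[alarm U moving] ∧ EX ¬alarm: {DoorOpen, Floor2}.
DoorOpen ∈ Sat(A[alarm U moving] ∧ EX ¬alarm).

Satisfied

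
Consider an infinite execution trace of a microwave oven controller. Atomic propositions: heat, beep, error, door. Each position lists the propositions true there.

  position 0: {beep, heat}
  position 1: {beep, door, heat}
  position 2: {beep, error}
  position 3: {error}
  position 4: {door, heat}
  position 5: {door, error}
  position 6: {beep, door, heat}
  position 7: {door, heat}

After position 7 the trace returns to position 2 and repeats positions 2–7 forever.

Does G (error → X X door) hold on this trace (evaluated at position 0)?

Satisfied

error → X X door holds at every position 0..7, and those are all positions ever visited, so G (error → X X door) holds.
Positions where error holds: 2, 3, 5.
Check X X door at each: 2→ok, 3→ok, 5→ok.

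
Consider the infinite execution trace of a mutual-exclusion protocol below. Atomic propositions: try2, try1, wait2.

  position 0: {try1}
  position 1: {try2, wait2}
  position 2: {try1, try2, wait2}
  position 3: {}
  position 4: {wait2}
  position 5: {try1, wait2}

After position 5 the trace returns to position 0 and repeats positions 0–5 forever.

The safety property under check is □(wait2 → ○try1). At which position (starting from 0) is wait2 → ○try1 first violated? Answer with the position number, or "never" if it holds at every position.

Check wait2 → ○try1 at each position in order: 0 ✓, 1 ✓.
At position 2 the labels are {try1, try2, wait2} and the next position 3 has {}, so wait2 → ○try1 is false there. This is the first violation.

2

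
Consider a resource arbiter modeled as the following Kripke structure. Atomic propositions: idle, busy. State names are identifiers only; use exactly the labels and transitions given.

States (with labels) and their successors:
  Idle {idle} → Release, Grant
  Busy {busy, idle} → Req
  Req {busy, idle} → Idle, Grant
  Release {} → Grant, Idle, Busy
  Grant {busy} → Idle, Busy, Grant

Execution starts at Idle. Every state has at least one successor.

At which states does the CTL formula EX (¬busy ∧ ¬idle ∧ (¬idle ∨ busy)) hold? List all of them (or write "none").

{Idle}

States satisfying ¬busy ∧ ¬idle ∧ (¬idle ∨ busy): {Release}.
States satisfying EX (¬busy ∧ ¬idle ∧ (¬idle ∨ busy)): {Idle}.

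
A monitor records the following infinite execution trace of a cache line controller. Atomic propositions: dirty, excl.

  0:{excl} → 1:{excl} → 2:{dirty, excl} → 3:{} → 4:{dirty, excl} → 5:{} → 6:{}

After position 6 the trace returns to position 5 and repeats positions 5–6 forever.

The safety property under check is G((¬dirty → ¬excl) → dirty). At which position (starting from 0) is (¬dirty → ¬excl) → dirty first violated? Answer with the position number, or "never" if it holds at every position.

Check (¬dirty → ¬excl) → dirty at each position in order: 0 ✓, 1 ✓, 2 ✓.
At position 3 the labels are {}, so (¬dirty → ¬excl) → dirty is false there. This is the first violation.

3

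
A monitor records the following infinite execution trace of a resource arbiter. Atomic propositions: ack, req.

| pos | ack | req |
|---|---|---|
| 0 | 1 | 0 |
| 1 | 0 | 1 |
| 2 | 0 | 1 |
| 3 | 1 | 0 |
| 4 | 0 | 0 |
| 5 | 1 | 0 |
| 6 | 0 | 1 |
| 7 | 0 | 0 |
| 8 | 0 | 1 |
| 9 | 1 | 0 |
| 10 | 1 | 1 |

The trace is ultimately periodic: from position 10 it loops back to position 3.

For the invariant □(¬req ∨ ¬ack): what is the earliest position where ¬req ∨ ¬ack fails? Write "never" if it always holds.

Check ¬req ∨ ¬ack at each position in order: 0 ✓, 1 ✓, 2 ✓, 3 ✓, 4 ✓, 5 ✓, 6 ✓, 7 ✓, 8 ✓, 9 ✓.
At position 10 the labels are {ack, req}, so ¬req ∨ ¬ack is false there. This is the first violation.

10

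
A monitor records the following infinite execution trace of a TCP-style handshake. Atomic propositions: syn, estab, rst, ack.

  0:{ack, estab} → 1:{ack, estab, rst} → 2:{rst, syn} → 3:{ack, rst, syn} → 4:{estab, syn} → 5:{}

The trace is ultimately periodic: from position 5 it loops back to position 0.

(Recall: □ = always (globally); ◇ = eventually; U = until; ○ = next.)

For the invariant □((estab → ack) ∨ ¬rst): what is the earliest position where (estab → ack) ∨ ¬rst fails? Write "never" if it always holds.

never

(estab → ack) ∨ ¬rst holds at every position 0..5, and those are all the positions the trace ever visits, so the invariant □((estab → ack) ∨ ¬rst) is never violated.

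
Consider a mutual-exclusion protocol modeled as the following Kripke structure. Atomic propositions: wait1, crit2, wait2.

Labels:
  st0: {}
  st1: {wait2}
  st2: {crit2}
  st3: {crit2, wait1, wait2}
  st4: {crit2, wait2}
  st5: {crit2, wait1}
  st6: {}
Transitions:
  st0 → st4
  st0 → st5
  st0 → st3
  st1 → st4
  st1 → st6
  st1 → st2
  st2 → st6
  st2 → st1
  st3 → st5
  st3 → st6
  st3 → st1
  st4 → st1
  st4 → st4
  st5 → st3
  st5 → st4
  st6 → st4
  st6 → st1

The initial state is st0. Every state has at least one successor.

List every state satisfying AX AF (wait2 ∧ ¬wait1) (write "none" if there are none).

{st1, st2, st4, st6}

States satisfying AF (wait2 ∧ ¬wait1): {st1, st2, st4, st6}.
States satisfying AX AF (wait2 ∧ ¬wait1): {st1, st2, st4, st6}.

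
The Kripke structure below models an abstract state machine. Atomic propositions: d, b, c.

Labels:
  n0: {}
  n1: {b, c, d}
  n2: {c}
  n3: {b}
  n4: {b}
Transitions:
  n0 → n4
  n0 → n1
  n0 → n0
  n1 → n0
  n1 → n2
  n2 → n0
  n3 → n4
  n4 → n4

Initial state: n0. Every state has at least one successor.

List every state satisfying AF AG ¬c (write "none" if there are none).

States satisfying AG ¬c: {n3, n4}.
States satisfying AF AG ¬c: {n3, n4}.

{n3, n4}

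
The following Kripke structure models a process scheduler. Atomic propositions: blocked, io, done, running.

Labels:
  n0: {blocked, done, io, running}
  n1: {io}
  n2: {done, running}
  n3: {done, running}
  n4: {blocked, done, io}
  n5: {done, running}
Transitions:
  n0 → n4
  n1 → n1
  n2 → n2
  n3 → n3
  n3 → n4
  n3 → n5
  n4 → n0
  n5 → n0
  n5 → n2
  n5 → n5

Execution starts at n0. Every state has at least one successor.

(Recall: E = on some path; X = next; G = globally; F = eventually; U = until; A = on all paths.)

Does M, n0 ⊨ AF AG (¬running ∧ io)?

Violated

States satisfying AG (¬running ∧ io): {n1}.
States satisfying AF AG (¬running ∧ io): {n1}.
There is a path from n0 along which AG (¬running ∧ io) never holds.
n0 ∉ Sat(AF AG (¬running ∧ io)).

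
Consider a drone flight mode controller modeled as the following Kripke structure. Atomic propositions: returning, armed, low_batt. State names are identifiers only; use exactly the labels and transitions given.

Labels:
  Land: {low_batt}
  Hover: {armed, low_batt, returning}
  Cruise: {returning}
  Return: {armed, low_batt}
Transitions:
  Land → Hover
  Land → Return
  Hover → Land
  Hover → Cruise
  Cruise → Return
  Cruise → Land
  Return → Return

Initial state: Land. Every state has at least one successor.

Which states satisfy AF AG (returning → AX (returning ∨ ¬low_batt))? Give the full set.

States satisfying AG (returning → AX (returning ∨ ¬low_batt)): {Return}.
States satisfying AF AG (returning → AX (returning ∨ ¬low_batt)): {Return}.

{Return}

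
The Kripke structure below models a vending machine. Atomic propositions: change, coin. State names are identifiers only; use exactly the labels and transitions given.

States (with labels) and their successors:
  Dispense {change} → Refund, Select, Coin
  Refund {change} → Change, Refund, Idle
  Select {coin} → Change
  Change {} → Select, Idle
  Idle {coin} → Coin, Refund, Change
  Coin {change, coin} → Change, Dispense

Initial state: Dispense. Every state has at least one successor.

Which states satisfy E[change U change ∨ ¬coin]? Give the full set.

States satisfying change: {Dispense, Refund, Coin}.
States satisfying change ∨ ¬coin: {Dispense, Refund, Change, Coin}.
States satisfying E[change U change ∨ ¬coin]: {Dispense, Refund, Change, Coin}.

{Dispense, Refund, Change, Coin}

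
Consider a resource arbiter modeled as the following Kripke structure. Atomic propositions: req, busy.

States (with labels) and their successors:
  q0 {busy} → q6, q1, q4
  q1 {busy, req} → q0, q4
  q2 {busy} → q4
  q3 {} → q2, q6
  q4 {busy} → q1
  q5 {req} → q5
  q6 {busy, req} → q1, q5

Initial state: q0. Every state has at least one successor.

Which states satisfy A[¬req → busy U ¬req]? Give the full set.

{q0, q1, q2, q3, q4}

States satisfying ¬req → busy: {q0, q1, q2, q4, q5, q6}.
States satisfying ¬req: {q0, q2, q3, q4}.
States satisfying A[¬req → busy U ¬req]: {q0, q1, q2, q3, q4}.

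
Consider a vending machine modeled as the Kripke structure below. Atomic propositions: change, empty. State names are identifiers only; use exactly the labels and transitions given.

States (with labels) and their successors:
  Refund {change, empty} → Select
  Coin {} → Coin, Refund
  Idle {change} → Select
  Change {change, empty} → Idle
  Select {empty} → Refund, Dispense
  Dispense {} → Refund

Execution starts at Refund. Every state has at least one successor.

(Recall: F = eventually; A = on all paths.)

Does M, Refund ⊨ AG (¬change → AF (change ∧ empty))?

Yes

States satisfying ¬change → AF (change ∧ empty): {Refund, Idle, Change, Select, Dispense}.
States satisfying AG (¬change → AF (change ∧ empty)): {Refund, Idle, Change, Select, Dispense}.
Every state reachable from Refund satisfies ¬change → AF (change ∧ empty).
Refund ∈ Sat(AG (¬change → AF (change ∧ empty))).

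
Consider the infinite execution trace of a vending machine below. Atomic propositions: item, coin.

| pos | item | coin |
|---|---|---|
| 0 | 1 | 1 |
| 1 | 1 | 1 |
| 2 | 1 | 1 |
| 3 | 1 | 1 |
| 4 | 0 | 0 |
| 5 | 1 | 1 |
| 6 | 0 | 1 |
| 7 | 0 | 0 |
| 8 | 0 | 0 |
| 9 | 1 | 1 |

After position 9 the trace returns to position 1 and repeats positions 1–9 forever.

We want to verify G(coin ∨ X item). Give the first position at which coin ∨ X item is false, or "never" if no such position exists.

7

Check coin ∨ X item at each position in order: 0 ✓, 1 ✓, 2 ✓, 3 ✓, 4 ✓, 5 ✓, 6 ✓.
At position 7 the labels are {} and the next position 8 has {}, so coin ∨ X item is false there. This is the first violation.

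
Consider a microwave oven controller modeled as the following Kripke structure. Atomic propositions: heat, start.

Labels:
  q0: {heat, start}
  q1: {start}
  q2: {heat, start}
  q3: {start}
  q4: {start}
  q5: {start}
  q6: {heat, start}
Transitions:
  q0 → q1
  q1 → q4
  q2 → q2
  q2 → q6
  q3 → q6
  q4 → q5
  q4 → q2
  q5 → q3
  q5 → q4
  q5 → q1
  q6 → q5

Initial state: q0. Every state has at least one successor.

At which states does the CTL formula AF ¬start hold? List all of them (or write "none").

States satisfying ¬start: ∅.
States satisfying AF ¬start: ∅.

none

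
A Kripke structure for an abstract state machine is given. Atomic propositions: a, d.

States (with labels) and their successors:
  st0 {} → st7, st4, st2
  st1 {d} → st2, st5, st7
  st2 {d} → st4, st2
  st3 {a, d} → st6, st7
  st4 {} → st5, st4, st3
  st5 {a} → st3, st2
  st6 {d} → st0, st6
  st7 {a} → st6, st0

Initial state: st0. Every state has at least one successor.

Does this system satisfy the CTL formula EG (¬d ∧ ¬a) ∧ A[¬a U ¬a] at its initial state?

States satisfying ¬d ∧ ¬a: {st0, st4}.
States satisfying EG (¬d ∧ ¬a): {st0, st4}.
States satisfying ¬a: {st0, st1, st2, st4, st6}.
States satisfying A[¬a U ¬a]: {st0, st1, st2, st4, st6}.
States satisfying EG (¬d ∧ ¬a) ∧ A[¬a U ¬a]: {st0, st4}.
st0 ∈ Sat(EG (¬d ∧ ¬a) ∧ A[¬a U ¬a]).

Holds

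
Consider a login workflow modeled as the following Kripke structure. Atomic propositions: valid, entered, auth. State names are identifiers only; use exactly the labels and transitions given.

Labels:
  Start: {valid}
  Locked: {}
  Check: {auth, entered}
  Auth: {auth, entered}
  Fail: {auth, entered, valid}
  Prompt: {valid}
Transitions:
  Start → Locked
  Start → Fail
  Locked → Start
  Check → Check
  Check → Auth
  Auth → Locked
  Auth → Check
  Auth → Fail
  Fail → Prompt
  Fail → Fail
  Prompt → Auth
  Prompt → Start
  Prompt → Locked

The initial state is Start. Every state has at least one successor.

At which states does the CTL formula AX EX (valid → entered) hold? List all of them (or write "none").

States satisfying EX (valid → entered): {Start, Check, Auth, Fail, Prompt}.
States satisfying AX EX (valid → entered): {Locked, Check, Fail}.

{Locked, Check, Fail}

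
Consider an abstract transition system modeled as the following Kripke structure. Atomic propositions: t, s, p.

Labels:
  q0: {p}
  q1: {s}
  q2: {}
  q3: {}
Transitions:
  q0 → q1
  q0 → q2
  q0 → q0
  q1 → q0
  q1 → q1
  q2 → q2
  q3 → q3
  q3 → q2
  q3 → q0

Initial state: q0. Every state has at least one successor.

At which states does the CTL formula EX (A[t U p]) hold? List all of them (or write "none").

States satisfying A[t U p]: {q0}.
States satisfying EX (A[t U p]): {q0, q1, q3}.

{q0, q1, q3}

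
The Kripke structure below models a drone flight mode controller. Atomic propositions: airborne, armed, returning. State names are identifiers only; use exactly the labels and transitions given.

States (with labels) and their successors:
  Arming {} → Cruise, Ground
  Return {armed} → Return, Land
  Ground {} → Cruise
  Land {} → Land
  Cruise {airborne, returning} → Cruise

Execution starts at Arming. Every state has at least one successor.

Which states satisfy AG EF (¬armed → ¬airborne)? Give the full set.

States satisfying EF (¬armed → ¬airborne): {Arming, Return, Ground, Land}.
States satisfying AG EF (¬armed → ¬airborne): {Return, Land}.

{Return, Land}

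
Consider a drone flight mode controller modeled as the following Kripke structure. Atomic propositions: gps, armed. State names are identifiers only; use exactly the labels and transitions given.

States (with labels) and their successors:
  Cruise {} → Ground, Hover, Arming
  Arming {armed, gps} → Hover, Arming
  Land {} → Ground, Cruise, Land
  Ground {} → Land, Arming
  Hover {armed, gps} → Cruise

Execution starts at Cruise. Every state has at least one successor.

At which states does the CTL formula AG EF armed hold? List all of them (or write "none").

{Cruise, Arming, Land, Ground, Hover}

States satisfying EF armed: {Cruise, Arming, Land, Ground, Hover}.
States satisfying AG EF armed: {Cruise, Arming, Land, Ground, Hover}.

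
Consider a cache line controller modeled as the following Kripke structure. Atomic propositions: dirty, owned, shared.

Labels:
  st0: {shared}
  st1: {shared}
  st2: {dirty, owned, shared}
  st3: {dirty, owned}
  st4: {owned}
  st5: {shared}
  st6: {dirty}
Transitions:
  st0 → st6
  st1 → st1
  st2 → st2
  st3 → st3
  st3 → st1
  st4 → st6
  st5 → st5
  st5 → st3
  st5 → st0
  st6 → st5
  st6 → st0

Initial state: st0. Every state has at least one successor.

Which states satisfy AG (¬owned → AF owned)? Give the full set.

{st2}

States satisfying ¬owned → AF owned: {st2, st3, st4}.
States satisfying AG (¬owned → AF owned): {st2}.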